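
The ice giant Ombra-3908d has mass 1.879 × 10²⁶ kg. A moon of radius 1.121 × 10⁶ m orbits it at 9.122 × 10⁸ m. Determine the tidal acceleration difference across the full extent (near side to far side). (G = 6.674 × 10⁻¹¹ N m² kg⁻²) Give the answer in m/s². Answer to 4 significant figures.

Differencing GM/(d−r)² and GM/(d+r)² to first order in r/d gives 4GMr/d³.
Δg = 4GMr/d³
   = 4 × (6.674 × 10⁻¹¹) × (1.879 × 10²⁶) × (1.121 × 10⁶) / (9.122 × 10⁸)³
   = 7.408 × 10⁻⁵ m/s²

7.408 × 10⁻⁵ m/s²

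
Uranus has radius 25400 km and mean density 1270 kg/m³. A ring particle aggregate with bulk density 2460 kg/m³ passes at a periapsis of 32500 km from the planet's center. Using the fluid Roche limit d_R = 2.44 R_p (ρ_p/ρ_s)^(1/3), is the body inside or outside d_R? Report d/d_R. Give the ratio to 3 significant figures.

inside; d/d_R ≈ 0.654

d_R = 2.44 × (25400 km) × (1270/2460)^(1/3) = 49720 km
d/d_R = (32500) / (49720) = 0.654
Since d/d_R < 1, the body is inside the Roche limit.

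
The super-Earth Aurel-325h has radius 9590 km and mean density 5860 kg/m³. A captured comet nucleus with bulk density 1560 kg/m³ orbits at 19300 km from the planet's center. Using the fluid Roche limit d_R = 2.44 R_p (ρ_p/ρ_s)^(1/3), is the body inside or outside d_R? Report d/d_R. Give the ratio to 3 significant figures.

d_R = 2.44 × (9590 km) × (5860/1560)^(1/3) = 36370 km
d/d_R = (19300) / (36370) = 0.531
Since d/d_R < 1, the body is inside the Roche limit.

inside; d/d_R ≈ 0.531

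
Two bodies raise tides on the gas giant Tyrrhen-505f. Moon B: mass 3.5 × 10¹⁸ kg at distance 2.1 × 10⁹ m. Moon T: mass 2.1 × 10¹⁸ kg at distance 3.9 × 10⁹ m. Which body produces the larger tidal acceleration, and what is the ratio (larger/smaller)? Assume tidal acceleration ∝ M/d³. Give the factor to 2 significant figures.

Moon B, by a factor of ≈ 11

Compare M/d³ for the two perturbers:
Moon B: (3.5 × 10¹⁸) / (2.1 × 10⁹)³ = 3.779 × 10⁻¹⁰
Moon T: (2.1 × 10¹⁸) / (3.9 × 10⁹)³ = 3.540 × 10⁻¹¹
Ratio (larger/smaller) = 11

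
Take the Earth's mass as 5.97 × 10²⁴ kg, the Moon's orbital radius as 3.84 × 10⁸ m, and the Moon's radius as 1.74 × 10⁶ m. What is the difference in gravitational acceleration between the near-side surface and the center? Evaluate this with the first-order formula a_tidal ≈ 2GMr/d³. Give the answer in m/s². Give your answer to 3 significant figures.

a_tidal = 2GMr/d³
        = 2 × (6.674 × 10⁻¹¹) × (5.97 × 10²⁴) × (1.74 × 10⁶) / (3.84 × 10⁸)³
        = 2.45 × 10⁻⁵ m/s²

2.45 × 10⁻⁵ m/s²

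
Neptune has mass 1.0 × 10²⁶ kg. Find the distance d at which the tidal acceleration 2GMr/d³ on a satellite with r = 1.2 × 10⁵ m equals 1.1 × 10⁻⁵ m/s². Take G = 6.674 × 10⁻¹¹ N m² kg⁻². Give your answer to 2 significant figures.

5.3 × 10⁸ m

2GMr/d³ = a_tidal  ⇒  d = (2GMr / a_tidal)^(1/3)
d = (2 × 6.674×10⁻¹¹ × (1.0 × 10²⁶) × (1.2 × 10⁵) / (1.1 × 10⁻⁵))^(1/3)
  = 5.3 × 10⁸ m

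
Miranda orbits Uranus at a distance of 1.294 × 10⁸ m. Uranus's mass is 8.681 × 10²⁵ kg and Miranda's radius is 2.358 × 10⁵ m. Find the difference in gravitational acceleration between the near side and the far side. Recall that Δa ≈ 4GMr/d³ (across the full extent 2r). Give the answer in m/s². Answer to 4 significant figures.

2.522 × 10⁻³ m/s²

Δa = 4GMr/d³
   = 4 × (6.674 × 10⁻¹¹) × (8.681 × 10²⁵) × (2.358 × 10⁵) / (1.294 × 10⁸)³
   = 2.522 × 10⁻³ m/s²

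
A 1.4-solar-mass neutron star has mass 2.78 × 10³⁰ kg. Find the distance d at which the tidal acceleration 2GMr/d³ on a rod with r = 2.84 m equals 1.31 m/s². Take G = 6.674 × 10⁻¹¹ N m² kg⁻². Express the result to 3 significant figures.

9.30 × 10⁶ m

2GMr/d³ = a_tidal  ⇒  d = (2GMr / a_tidal)^(1/3)
d = (2 × 6.674×10⁻¹¹ × (2.78 × 10³⁰) × (2.84) / (1.31))^(1/3)
  = 9.30 × 10⁶ m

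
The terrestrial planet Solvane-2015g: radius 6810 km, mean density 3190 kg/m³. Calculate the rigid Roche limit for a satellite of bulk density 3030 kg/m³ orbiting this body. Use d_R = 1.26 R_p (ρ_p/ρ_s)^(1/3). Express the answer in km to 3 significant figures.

8730 km

d_R = 1.26 × 6810 km × (3190/3030)^(1/3)
    = 8730 km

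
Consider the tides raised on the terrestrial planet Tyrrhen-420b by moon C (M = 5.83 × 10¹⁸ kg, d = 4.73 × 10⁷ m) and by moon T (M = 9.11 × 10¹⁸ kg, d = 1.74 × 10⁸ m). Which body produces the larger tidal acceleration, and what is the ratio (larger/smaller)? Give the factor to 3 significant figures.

Tidal stretch scales as M/d³; compute that for each body.
Moon C: (5.83 × 10¹⁸) / (4.73 × 10⁷)³ = 5.509 × 10⁻⁵
Moon T: (9.11 × 10¹⁸) / (1.74 × 10⁸)³ = 1.729 × 10⁻⁶
Ratio (larger/smaller) = 31.9

Moon C, by a factor of ≈ 31.9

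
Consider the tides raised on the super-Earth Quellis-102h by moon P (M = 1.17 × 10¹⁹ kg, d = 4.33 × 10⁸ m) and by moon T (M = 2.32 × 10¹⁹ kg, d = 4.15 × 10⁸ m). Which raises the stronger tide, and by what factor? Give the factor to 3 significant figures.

The tide-raising term goes as M/d³ (the gradient of a 1/d² field).
Moon P: (1.17 × 10¹⁹) / (4.33 × 10⁸)³ = 1.441 × 10⁻⁷
Moon T: (2.32 × 10¹⁹) / (4.15 × 10⁸)³ = 3.246 × 10⁻⁷
Ratio (larger/smaller) = 2.25

Moon T, by a factor of ≈ 2.25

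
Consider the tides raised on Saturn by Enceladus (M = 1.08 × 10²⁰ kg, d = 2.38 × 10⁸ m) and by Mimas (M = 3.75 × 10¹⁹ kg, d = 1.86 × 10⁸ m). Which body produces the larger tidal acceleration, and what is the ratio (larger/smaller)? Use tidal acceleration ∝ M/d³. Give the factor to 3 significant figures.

The tide-raising term goes as M/d³ (the gradient of a 1/d² field).
Enceladus: (1.08 × 10²⁰) / (2.38 × 10⁸)³ = 8.011 × 10⁻⁶
Mimas: (3.75 × 10¹⁹) / (1.86 × 10⁸)³ = 5.828 × 10⁻⁶
Ratio (larger/smaller) = 1.37

Enceladus, by a factor of ≈ 1.37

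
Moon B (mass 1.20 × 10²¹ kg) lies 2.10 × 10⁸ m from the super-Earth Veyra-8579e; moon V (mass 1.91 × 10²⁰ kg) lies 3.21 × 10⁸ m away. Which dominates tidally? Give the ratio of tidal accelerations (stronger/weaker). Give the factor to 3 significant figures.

Tidal stretch scales as M/d³; compute that for each body.
Moon B: (1.20 × 10²¹) / (2.10 × 10⁸)³ = 1.296 × 10⁻⁴
Moon V: (1.91 × 10²⁰) / (3.21 × 10⁸)³ = 5.775 × 10⁻⁶
Ratio (larger/smaller) = 22.4

Moon B, by a factor of ≈ 22.4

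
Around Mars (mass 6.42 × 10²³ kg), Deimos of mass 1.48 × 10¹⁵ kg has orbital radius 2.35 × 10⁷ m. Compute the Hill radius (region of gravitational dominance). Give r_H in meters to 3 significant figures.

r_H ≈ a (m/3M)^(1/3)
    = (2.35 × 10⁷) × (1.48 × 10¹⁵ / (3 × 6.42 × 10²³))^(1/3)
    = 2.15 × 10⁴ m

2.15 × 10⁴ m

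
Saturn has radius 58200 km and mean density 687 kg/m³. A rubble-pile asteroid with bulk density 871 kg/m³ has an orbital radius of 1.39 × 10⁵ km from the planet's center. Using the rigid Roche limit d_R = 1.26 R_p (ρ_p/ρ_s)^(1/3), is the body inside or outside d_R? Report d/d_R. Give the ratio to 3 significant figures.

outside; d/d_R ≈ 2.05

d_R = 1.26 × (58200 km) × (687/871)^(1/3) = 67750 km
d/d_R = (1.39 × 10⁵) / (67750) = 2.05
Since d/d_R > 1, the body is outside the Roche limit.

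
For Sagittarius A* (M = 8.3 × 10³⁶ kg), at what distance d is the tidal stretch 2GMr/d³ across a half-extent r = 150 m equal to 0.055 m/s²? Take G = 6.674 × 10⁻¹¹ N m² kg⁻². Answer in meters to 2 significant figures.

2GMr/d³ = a_tidal  ⇒  d = (2GMr / a_tidal)^(1/3)
d = (2 × 6.674×10⁻¹¹ × (8.3 × 10³⁶) × (150) / (0.055))^(1/3)
  = 1.4 × 10¹⁰ m

1.4 × 10¹⁰ m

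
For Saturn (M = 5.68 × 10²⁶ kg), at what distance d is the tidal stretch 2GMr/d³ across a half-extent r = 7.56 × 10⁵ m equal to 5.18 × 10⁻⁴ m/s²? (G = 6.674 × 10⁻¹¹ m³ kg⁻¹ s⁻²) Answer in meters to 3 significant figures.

2GMr/d³ = a_tidal  ⇒  d = (2GMr / a_tidal)^(1/3)
d = (2 × 6.674×10⁻¹¹ × (5.68 × 10²⁶) × (7.56 × 10⁵) / (5.18 × 10⁻⁴))^(1/3)
  = 4.80 × 10⁸ m

4.80 × 10⁸ m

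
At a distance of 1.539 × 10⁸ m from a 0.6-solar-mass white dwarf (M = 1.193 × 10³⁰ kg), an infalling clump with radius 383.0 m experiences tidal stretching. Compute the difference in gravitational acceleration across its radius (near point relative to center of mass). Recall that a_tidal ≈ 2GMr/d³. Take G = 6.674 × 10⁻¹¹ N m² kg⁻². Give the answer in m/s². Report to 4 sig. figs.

1.673 × 10⁻² m/s²

a_tidal = 2GMr/d³
        = 2 × (6.674 × 10⁻¹¹) × (1.193 × 10³⁰) × (383.0) / (1.539 × 10⁸)³
        = 1.673 × 10⁻² m/s²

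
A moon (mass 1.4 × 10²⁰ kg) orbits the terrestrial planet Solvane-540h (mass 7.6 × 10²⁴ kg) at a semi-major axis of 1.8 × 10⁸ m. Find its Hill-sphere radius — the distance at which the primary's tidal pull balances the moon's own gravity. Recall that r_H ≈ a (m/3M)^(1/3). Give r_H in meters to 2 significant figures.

r_H ≈ a (m/3M)^(1/3)
    = (1.8 × 10⁸) × (1.4 × 10²⁰ / (3 × 7.6 × 10²⁴))^(1/3)
    = 3.3 × 10⁶ m

3.3 × 10⁶ m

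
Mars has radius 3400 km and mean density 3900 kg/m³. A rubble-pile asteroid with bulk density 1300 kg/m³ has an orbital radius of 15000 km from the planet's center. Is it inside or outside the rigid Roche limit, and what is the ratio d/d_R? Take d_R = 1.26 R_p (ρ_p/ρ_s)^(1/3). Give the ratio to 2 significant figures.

d_R = 1.26 × (3400 km) × (3900/1300)^(1/3) = 6179 km
d/d_R = (15000) / (6179) = 2.4
Since d/d_R > 1, the body is outside the Roche limit.

outside; d/d_R ≈ 2.4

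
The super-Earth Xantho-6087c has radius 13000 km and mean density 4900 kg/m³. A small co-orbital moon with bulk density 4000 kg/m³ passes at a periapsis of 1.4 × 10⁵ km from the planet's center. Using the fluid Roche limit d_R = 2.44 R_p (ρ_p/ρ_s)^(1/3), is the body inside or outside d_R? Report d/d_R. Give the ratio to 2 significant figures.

d_R = 2.44 × (13000 km) × (4900/4000)^(1/3) = 33940 km
d/d_R = (1.4 × 10⁵) / (33940) = 4.1
Since d/d_R > 1, the body is outside the Roche limit.

outside; d/d_R ≈ 4.1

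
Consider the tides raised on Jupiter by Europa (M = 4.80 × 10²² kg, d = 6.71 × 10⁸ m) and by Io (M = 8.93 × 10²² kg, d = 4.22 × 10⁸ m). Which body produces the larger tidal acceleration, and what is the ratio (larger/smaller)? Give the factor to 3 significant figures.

Io, by a factor of ≈ 7.48

Tidal acceleration ∝ M/d³, so compare M/d³ for each.
Europa: (4.80 × 10²²) / (6.71 × 10⁸)³ = 1.589 × 10⁻⁴
Io: (8.93 × 10²²) / (4.22 × 10⁸)³ = 1.188 × 10⁻³
Ratio (larger/smaller) = 7.48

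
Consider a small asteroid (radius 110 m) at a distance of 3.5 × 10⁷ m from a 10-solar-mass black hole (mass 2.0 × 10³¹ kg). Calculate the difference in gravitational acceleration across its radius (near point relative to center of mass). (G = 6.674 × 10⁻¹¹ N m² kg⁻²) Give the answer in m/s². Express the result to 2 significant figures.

6.8 m/s²

Differencing GM/(d−r)² and GM/d² to first order in r/d gives 2GMr/d³.
Δg = 2GMr/d³
   = 2 × (6.674 × 10⁻¹¹) × (2.0 × 10³¹) × (110) / (3.5 × 10⁷)³
   = 6.8 m/s²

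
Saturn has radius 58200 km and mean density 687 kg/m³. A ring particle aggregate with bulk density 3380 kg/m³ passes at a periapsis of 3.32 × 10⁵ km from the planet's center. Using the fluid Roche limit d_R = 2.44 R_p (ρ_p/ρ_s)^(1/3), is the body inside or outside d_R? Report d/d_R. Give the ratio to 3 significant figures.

outside; d/d_R ≈ 3.98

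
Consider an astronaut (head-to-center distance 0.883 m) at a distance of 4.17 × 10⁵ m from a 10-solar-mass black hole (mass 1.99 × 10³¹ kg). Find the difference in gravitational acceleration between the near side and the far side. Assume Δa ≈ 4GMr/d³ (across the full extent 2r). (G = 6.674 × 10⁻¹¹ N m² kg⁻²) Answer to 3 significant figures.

6.47 × 10⁴ m/s²

Differencing GM/(d−r)² and GM/(d+r)² to first order in r/d gives 4GMr/d³.
a_tidal = 4GMr/d³
        = 4 × (6.674 × 10⁻¹¹) × (1.99 × 10³¹) × (0.883) / (4.17 × 10⁵)³
        = 6.47 × 10⁴ m/s²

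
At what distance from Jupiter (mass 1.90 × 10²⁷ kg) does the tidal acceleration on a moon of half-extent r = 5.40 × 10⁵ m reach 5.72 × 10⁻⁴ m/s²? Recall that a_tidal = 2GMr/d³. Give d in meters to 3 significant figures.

2GMr/d³ = a_tidal  ⇒  d = (2GMr / a_tidal)^(1/3)
d = (2 × 6.674×10⁻¹¹ × (1.90 × 10²⁷) × (5.40 × 10⁵) / (5.72 × 10⁻⁴))^(1/3)
  = 6.21 × 10⁸ m

6.21 × 10⁸ m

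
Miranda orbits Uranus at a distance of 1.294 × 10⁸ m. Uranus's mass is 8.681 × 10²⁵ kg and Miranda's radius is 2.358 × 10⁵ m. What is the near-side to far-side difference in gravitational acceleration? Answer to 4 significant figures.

The field gradient is 2GM/d³; across the full diameter 2r the difference is 4GMr/d³.
Δg = 4GMr/d³
   = 4 × (6.674 × 10⁻¹¹) × (8.681 × 10²⁵) × (2.358 × 10⁵) / (1.294 × 10⁸)³
   = 2.522 × 10⁻³ m/s²

2.522 × 10⁻³ m/s²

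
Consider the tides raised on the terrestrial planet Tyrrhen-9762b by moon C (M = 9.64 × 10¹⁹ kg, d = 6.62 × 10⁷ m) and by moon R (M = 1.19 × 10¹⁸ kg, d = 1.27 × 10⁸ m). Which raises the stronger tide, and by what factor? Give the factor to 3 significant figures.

Moon C, by a factor of ≈ 572

Tidal stretch scales as M/d³; compute that for each body.
Moon C: (9.64 × 10¹⁹) / (6.62 × 10⁷)³ = 3.323 × 10⁻⁴
Moon R: (1.19 × 10¹⁸) / (1.27 × 10⁸)³ = 5.809 × 10⁻⁷
Ratio (larger/smaller) = 572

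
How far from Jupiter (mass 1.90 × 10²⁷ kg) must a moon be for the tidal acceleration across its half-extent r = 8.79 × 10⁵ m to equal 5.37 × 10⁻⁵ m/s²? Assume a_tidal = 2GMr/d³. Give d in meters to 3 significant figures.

2GMr/d³ = a_tidal  ⇒  d = (2GMr / a_tidal)^(1/3)
d = (2 × 6.674×10⁻¹¹ × (1.90 × 10²⁷) × (8.79 × 10⁵) / (5.37 × 10⁻⁵))^(1/3)
  = 1.61 × 10⁹ m

1.61 × 10⁹ m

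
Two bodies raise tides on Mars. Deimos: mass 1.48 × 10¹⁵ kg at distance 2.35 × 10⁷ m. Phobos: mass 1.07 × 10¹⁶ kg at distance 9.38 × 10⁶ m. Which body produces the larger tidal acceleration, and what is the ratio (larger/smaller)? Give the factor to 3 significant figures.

Tidal stretch scales as M/d³; compute that for each body.
Deimos: (1.48 × 10¹⁵) / (2.35 × 10⁷)³ = 1.140 × 10⁻⁷
Phobos: (1.07 × 10¹⁶) / (9.38 × 10⁶)³ = 1.297 × 10⁻⁵
Ratio (larger/smaller) = 114

Phobos, by a factor of ≈ 114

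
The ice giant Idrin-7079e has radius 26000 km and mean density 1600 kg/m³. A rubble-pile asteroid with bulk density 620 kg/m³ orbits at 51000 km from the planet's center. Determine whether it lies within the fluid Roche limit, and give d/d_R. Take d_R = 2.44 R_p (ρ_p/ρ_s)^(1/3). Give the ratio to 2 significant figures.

inside; d/d_R ≈ 0.59

d_R = 2.44 × (26000 km) × (1600/620)^(1/3) = 87020 km
d/d_R = (51000) / (87020) = 0.59
Since d/d_R < 1, the body is inside the Roche limit.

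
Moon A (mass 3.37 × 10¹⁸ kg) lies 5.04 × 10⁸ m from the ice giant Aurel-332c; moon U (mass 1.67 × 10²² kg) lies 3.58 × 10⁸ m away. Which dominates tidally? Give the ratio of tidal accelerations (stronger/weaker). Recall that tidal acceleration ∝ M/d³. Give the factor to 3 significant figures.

Moon U, by a factor of ≈ 13800

The tide-raising term goes as M/d³ (the gradient of a 1/d² field).
Moon A: (3.37 × 10¹⁸) / (5.04 × 10⁸)³ = 2.632 × 10⁻⁸
Moon U: (1.67 × 10²²) / (3.58 × 10⁸)³ = 3.640 × 10⁻⁴
Ratio (larger/smaller) = 13800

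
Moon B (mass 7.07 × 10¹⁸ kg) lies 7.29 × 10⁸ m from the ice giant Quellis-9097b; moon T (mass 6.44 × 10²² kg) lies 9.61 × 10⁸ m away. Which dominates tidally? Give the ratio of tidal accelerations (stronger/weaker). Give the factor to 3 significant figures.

Tidal acceleration ∝ M/d³, so compare M/d³ for each.
Moon B: (7.07 × 10¹⁸) / (7.29 × 10⁸)³ = 1.825 × 10⁻⁸
Moon T: (6.44 × 10²²) / (9.61 × 10⁸)³ = 7.256 × 10⁻⁵
Ratio (larger/smaller) = 3980

Moon T, by a factor of ≈ 3980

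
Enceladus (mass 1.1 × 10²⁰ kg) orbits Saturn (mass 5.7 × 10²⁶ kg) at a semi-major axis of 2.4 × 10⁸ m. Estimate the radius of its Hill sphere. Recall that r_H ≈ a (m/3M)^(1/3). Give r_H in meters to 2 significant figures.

9.6 × 10⁵ m

r_H ≈ a (m/3M)^(1/3)
    = (2.4 × 10⁸) × (1.1 × 10²⁰ / (3 × 5.7 × 10²⁶))^(1/3)
    = 9.6 × 10⁵ m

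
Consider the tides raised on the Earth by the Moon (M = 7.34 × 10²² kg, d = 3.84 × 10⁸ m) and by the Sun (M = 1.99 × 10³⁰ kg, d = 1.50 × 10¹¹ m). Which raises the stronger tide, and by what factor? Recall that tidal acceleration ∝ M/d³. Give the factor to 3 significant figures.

Tidal acceleration ∝ M/d³, so compare M/d³ for each.
The Moon: (7.34 × 10²²) / (3.84 × 10⁸)³ = 1.296 × 10⁻³
The Sun: (1.99 × 10³⁰) / (1.50 × 10¹¹)³ = 5.896 × 10⁻⁴
Ratio (larger/smaller) = 2.20

The Moon, by a factor of ≈ 2.20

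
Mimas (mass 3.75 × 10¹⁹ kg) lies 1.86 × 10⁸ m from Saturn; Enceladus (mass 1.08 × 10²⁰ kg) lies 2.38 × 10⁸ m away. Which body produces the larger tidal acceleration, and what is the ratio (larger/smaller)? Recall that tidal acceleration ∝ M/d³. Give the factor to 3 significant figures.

Compare M/d³ for the two perturbers:
Mimas: (3.75 × 10¹⁹) / (1.86 × 10⁸)³ = 5.828 × 10⁻⁶
Enceladus: (1.08 × 10²⁰) / (2.38 × 10⁸)³ = 8.011 × 10⁻⁶
Ratio (larger/smaller) = 1.37

Enceladus, by a factor of ≈ 1.37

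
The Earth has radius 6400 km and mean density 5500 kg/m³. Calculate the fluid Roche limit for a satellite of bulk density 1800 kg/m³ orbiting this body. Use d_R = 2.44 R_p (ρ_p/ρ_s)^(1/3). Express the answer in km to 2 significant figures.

23000 km

d_R = 2.44 × 6400 km × (5500/1800)^(1/3)
    = 23000 km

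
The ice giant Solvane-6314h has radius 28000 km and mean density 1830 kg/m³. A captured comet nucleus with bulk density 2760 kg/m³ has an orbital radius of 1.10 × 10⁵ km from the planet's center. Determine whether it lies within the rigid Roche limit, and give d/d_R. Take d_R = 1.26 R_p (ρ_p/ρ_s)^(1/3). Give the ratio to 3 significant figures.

d_R = 1.26 × (28000 km) × (1830/2760)^(1/3) = 30760 km
d/d_R = (1.10 × 10⁵) / (30760) = 3.58
Since d/d_R > 1, the body is outside the Roche limit.

outside; d/d_R ≈ 3.58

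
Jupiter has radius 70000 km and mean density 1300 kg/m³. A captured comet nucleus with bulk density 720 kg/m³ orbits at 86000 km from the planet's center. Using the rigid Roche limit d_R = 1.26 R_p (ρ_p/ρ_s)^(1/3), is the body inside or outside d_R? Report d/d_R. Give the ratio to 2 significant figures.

inside; d/d_R ≈ 0.80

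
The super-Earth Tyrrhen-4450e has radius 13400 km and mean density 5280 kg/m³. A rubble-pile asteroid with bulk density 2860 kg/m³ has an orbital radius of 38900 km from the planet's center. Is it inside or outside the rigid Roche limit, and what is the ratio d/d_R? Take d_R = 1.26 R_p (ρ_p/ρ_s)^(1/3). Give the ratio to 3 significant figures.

d_R = 1.26 × (13400 km) × (5280/2860)^(1/3) = 20710 km
d/d_R = (38900) / (20710) = 1.88
Since d/d_R > 1, the body is outside the Roche limit.

outside; d/d_R ≈ 1.88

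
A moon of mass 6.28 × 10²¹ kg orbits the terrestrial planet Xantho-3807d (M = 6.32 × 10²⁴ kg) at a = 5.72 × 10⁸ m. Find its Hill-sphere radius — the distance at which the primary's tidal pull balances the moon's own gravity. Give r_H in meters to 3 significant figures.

r_H ≈ a (m/3M)^(1/3)
    = (5.72 × 10⁸) × (6.28 × 10²¹ / (3 × 6.32 × 10²⁴))^(1/3)
    = 3.96 × 10⁷ m

3.96 × 10⁷ m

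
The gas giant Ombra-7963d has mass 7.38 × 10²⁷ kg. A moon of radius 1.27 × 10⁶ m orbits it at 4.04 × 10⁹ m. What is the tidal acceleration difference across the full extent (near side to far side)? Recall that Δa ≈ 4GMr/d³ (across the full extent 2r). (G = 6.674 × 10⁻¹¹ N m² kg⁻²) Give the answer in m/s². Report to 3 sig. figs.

3.79 × 10⁻⁵ m/s²

a_tidal = 4GMr/d³
        = 4 × (6.674 × 10⁻¹¹) × (7.38 × 10²⁷) × (1.27 × 10⁶) / (4.04 × 10⁹)³
        = 3.79 × 10⁻⁵ m/s²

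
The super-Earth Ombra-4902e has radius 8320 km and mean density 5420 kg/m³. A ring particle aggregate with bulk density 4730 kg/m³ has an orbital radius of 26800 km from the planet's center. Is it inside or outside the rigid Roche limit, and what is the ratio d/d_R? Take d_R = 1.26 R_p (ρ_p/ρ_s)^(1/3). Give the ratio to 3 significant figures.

d_R = 1.26 × (8320 km) × (5420/4730)^(1/3) = 10970 km
d/d_R = (26800) / (10970) = 2.44
Since d/d_R > 1, the body is outside the Roche limit.

outside; d/d_R ≈ 2.44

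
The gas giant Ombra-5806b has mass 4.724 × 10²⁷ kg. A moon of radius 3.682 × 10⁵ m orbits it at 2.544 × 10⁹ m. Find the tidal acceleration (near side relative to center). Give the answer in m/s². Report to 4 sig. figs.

a_tidal = 2GMr/d³
        = 2 × (6.674 × 10⁻¹¹) × (4.724 × 10²⁷) × (3.682 × 10⁵) / (2.544 × 10⁹)³
        = 1.410 × 10⁻⁵ m/s²

1.410 × 10⁻⁵ m/s²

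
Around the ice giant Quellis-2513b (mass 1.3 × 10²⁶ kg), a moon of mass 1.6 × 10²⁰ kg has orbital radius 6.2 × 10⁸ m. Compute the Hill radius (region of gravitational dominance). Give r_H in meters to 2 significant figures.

4.6 × 10⁶ m

r_H ≈ a (m/3M)^(1/3)
    = (6.2 × 10⁸) × (1.6 × 10²⁰ / (3 × 1.3 × 10²⁶))^(1/3)
    = 4.6 × 10⁶ m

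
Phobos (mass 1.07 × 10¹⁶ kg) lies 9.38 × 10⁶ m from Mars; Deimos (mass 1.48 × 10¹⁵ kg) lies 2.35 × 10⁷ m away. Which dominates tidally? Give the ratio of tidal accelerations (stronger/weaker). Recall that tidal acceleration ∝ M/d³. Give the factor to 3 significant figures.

Phobos, by a factor of ≈ 114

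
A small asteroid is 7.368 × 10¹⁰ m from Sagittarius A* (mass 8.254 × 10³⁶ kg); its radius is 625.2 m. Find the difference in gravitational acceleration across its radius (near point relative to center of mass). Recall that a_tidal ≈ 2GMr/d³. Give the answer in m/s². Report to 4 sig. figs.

The tidal stretch is the gradient of GM/d² times the body's extent r, hence the 1/d³ dependence.
Δg = 2GMr/d³
   = 2 × (6.674 × 10⁻¹¹) × (8.254 × 10³⁶) × (625.2) / (7.368 × 10¹⁰)³
   = 1.722 × 10⁻³ m/s²

1.722 × 10⁻³ m/s²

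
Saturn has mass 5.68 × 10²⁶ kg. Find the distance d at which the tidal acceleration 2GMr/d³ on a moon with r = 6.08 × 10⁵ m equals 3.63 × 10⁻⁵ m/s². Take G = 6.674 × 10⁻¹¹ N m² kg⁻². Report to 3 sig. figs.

2GMr/d³ = a_tidal  ⇒  d = (2GMr / a_tidal)^(1/3)
d = (2 × 6.674×10⁻¹¹ × (5.68 × 10²⁶) × (6.08 × 10⁵) / (3.63 × 10⁻⁵))^(1/3)
  = 1.08 × 10⁹ m

1.08 × 10⁹ m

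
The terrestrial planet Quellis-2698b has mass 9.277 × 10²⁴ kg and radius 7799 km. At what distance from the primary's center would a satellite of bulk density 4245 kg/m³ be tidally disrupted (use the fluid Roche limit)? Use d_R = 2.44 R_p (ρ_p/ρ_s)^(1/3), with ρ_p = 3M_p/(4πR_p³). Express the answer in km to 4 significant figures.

ρ_p = 3M_p/(4πR_p³) = 3 × (9.277 × 10²⁴) / (4π × (7.799 × 10⁶ m)³) = 4669 kg/m³
d_R = 2.44 × 7799 km × (4669/4245)^(1/3)
    = 19640 km

19640 km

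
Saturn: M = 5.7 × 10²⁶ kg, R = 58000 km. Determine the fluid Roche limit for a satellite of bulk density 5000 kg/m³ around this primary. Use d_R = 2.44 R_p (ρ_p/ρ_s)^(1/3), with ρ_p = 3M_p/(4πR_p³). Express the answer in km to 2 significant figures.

ρ_p = 3M_p/(4πR_p³) = 3 × (5.7 × 10²⁶) / (4π × (5.8 × 10⁷ m)³) = 700 kg/m³
d_R = 2.44 × 58000 km × (700/5000)^(1/3)
    = 73000 km

73000 km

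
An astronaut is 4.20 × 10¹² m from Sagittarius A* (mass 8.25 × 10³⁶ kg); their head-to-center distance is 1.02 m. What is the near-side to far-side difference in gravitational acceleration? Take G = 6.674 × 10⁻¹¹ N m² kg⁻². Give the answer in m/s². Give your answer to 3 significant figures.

3.03 × 10⁻¹¹ m/s²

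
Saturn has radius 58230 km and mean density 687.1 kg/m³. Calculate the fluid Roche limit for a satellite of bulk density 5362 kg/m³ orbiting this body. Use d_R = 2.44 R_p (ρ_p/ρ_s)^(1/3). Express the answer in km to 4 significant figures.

71630 km

d_R = 2.44 × 58230 km × (687.1/5362)^(1/3)
    = 71630 km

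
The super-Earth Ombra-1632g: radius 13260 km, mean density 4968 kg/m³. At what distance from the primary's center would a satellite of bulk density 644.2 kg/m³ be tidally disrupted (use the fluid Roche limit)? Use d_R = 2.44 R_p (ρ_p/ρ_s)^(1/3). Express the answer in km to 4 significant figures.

63920 km

d_R = 2.44 × 13260 km × (4968/644.2)^(1/3)
    = 63920 km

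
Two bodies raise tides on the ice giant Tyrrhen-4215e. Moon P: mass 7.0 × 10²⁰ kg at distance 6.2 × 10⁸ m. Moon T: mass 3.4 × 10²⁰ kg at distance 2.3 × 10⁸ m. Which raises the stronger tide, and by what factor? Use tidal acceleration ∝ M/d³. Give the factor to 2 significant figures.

Moon T, by a factor of ≈ 9.5

The tide-raising term goes as M/d³ (the gradient of a 1/d² field).
Moon P: (7.0 × 10²⁰) / (6.2 × 10⁸)³ = 2.937 × 10⁻⁶
Moon T: (3.4 × 10²⁰) / (2.3 × 10⁸)³ = 2.794 × 10⁻⁵
Ratio (larger/smaller) = 9.5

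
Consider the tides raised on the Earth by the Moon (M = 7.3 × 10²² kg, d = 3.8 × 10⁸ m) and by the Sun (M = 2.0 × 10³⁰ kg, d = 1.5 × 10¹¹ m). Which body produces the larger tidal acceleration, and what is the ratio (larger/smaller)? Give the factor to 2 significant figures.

Tidal acceleration ∝ M/d³, so compare M/d³ for each.
The Moon: (7.3 × 10²²) / (3.8 × 10⁸)³ = 1.330 × 10⁻³
The Sun: (2.0 × 10³⁰) / (1.5 × 10¹¹)³ = 5.926 × 10⁻⁴
Ratio (larger/smaller) = 2.2

The Moon, by a factor of ≈ 2.2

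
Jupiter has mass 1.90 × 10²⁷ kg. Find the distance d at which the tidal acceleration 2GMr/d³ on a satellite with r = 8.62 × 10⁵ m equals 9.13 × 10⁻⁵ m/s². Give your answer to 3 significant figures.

2GMr/d³ = a_tidal  ⇒  d = (2GMr / a_tidal)^(1/3)
d = (2 × 6.674×10⁻¹¹ × (1.90 × 10²⁷) × (8.62 × 10⁵) / (9.13 × 10⁻⁵))^(1/3)
  = 1.34 × 10⁹ m

1.34 × 10⁹ m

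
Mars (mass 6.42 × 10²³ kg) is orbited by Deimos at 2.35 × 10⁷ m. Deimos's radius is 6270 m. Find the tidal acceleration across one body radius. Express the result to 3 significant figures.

Δg = 2GMr/d³
   = 2 × (6.674 × 10⁻¹¹) × (6.42 × 10²³) × (6270) / (2.35 × 10⁷)³
   = 4.14 × 10⁻⁵ m/s²

4.14 × 10⁻⁵ m/s²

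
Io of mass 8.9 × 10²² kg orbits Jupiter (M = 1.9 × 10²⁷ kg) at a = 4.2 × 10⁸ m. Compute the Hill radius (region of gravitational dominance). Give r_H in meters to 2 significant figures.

r_H ≈ a (m/3M)^(1/3)
    = (4.2 × 10⁸) × (8.9 × 10²² / (3 × 1.9 × 10²⁷))^(1/3)
    = 1.0 × 10⁷ m

1.0 × 10⁷ m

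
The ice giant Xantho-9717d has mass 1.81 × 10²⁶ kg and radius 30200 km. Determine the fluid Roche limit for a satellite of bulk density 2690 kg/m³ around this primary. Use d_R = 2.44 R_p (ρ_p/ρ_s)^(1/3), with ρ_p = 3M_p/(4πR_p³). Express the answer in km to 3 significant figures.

61600 km

ρ_p = 3M_p/(4πR_p³) = 3 × (1.81 × 10²⁶) / (4π × (3.02 × 10⁷ m)³) = 1570 kg/m³
d_R = 2.44 × 30200 km × (1570/2690)^(1/3)
    = 61600 km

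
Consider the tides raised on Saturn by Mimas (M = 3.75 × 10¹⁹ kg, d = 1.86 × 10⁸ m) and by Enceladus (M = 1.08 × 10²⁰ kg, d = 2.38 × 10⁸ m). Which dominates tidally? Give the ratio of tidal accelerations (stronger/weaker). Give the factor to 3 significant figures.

Compare M/d³ for the two perturbers:
Mimas: (3.75 × 10¹⁹) / (1.86 × 10⁸)³ = 5.828 × 10⁻⁶
Enceladus: (1.08 × 10²⁰) / (2.38 × 10⁸)³ = 8.011 × 10⁻⁶
Ratio (larger/smaller) = 1.37

Enceladus, by a factor of ≈ 1.37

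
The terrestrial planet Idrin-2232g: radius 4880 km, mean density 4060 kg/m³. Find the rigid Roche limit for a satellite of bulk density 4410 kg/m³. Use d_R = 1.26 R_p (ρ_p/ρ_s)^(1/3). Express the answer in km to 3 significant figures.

5980 km

d_R = 1.26 × 4880 km × (4060/4410)^(1/3)
    = 5980 km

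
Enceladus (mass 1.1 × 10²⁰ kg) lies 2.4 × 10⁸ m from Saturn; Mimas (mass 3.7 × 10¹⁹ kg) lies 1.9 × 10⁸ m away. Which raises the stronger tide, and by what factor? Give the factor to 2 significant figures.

Enceladus, by a factor of ≈ 1.5

Tidal stretch scales as M/d³; compute that for each body.
Enceladus: (1.1 × 10²⁰) / (2.4 × 10⁸)³ = 7.957 × 10⁻⁶
Mimas: (3.7 × 10¹⁹) / (1.9 × 10⁸)³ = 5.394 × 10⁻⁶
Ratio (larger/smaller) = 1.5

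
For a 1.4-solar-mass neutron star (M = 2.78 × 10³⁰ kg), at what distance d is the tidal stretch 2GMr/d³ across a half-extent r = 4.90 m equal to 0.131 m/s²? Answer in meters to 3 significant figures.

2GMr/d³ = a_tidal  ⇒  d = (2GMr / a_tidal)^(1/3)
d = (2 × 6.674×10⁻¹¹ × (2.78 × 10³⁰) × (4.90) / (0.131))^(1/3)
  = 2.40 × 10⁷ m

2.40 × 10⁷ m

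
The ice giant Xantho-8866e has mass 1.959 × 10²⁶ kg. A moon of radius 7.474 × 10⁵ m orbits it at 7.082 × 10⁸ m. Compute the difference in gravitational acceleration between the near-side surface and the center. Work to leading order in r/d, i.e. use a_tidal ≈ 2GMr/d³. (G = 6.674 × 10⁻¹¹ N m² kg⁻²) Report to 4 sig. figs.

a_tidal = 2GMr/d³
        = 2 × (6.674 × 10⁻¹¹) × (1.959 × 10²⁶) × (7.474 × 10⁵) / (7.082 × 10⁸)³
        = 5.502 × 10⁻⁵ m/s²

5.502 × 10⁻⁵ m/s²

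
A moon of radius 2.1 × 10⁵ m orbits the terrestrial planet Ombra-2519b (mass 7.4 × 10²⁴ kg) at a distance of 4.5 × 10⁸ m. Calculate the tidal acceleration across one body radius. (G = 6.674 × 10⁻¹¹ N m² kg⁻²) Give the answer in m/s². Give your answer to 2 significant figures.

Δg = 2GMr/d³
   = 2 × (6.674 × 10⁻¹¹) × (7.4 × 10²⁴) × (2.1 × 10⁵) / (4.5 × 10⁸)³
   = 2.3 × 10⁻⁶ m/s²

2.3 × 10⁻⁶ m/s²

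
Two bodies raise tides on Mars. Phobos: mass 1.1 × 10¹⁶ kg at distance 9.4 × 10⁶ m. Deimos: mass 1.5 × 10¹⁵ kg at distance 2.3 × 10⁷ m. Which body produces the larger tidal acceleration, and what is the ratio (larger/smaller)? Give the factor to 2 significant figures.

Tidal acceleration ∝ M/d³, so compare M/d³ for each.
Phobos: (1.1 × 10¹⁶) / (9.4 × 10⁶)³ = 1.324 × 10⁻⁵
Deimos: (1.5 × 10¹⁵) / (2.3 × 10⁷)³ = 1.233 × 10⁻⁷
Ratio (larger/smaller) = 110

Phobos, by a factor of ≈ 110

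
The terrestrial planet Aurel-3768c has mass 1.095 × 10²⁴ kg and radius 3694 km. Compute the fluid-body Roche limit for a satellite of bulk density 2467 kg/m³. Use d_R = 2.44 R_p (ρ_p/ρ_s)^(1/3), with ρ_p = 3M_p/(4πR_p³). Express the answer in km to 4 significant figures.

ρ_p = 3M_p/(4πR_p³) = 3 × (1.095 × 10²⁴) / (4π × (3.694 × 10⁶ m)³) = 5186 kg/m³
d_R = 2.44 × 3694 km × (5186/2467)^(1/3)
    = 11550 km

11550 km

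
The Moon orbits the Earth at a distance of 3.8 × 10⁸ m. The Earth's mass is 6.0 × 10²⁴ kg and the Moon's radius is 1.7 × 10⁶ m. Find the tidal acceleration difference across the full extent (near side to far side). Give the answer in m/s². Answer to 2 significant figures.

5.0 × 10⁻⁵ m/s²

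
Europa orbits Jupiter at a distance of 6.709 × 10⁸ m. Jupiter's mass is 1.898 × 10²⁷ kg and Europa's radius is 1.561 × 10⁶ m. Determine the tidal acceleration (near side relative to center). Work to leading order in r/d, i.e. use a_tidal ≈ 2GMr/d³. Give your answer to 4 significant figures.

Δa = 2GMr/d³
   = 2 × (6.674 × 10⁻¹¹) × (1.898 × 10²⁷) × (1.561 × 10⁶) / (6.709 × 10⁸)³
   = 1.310 × 10⁻³ m/s²

1.310 × 10⁻³ m/s²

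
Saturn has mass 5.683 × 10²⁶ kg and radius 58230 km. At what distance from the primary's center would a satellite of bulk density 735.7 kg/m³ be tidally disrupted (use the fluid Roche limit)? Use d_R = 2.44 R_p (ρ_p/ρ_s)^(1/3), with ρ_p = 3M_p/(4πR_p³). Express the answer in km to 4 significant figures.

1.389 × 10⁵ km

ρ_p = 3M_p/(4πR_p³) = 3 × (5.683 × 10²⁶) / (4π × (5.823 × 10⁷ m)³) = 687.1 kg/m³
d_R = 2.44 × 58230 km × (687.1/735.7)^(1/3)
    = 1.389 × 10⁵ km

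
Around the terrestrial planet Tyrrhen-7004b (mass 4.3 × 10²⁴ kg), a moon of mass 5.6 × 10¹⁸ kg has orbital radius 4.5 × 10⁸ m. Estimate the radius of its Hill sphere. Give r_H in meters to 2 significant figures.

3.4 × 10⁶ m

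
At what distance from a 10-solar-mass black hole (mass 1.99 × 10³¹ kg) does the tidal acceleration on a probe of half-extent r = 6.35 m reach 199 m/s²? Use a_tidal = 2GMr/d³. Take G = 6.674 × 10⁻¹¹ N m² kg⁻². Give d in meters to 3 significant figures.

4.39 × 10⁶ m

2GMr/d³ = a_tidal  ⇒  d = (2GMr / a_tidal)^(1/3)
d = (2 × 6.674×10⁻¹¹ × (1.99 × 10³¹) × (6.35) / (199))^(1/3)
  = 4.39 × 10⁶ m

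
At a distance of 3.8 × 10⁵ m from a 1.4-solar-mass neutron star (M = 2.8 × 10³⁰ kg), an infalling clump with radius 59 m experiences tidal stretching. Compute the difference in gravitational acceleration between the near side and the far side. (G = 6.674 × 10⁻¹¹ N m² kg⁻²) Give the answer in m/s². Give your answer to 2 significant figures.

8.0 × 10⁵ m/s²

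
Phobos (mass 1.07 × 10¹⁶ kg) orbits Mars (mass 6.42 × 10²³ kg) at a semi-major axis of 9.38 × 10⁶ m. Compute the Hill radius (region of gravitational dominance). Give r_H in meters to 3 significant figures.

1.66 × 10⁴ m

r_H ≈ a (m/3M)^(1/3)
    = (9.38 × 10⁶) × (1.07 × 10¹⁶ / (3 × 6.42 × 10²³))^(1/3)
    = 1.66 × 10⁴ m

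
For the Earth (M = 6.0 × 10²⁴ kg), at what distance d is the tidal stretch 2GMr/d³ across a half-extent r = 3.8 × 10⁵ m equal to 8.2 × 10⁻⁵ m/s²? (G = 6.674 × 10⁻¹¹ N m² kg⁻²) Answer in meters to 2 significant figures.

2GMr/d³ = a_tidal  ⇒  d = (2GMr / a_tidal)^(1/3)
d = (2 × 6.674×10⁻¹¹ × (6.0 × 10²⁴) × (3.8 × 10⁵) / (8.2 × 10⁻⁵))^(1/3)
  = 1.5 × 10⁸ m

1.5 × 10⁸ m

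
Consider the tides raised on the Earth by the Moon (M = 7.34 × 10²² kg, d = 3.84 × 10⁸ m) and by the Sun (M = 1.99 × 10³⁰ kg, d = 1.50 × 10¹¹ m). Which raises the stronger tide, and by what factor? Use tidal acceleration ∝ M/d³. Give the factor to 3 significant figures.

The Moon, by a factor of ≈ 2.20

Tidal acceleration ∝ M/d³, so compare M/d³ for each.
The Moon: (7.34 × 10²²) / (3.84 × 10⁸)³ = 1.296 × 10⁻³
The Sun: (1.99 × 10³⁰) / (1.50 × 10¹¹)³ = 5.896 × 10⁻⁴
Ratio (larger/smaller) = 2.20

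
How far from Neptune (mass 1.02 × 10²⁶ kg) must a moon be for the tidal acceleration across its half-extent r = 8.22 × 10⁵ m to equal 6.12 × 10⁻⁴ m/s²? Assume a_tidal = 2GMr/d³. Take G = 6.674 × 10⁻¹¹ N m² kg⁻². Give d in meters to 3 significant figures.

2GMr/d³ = a_tidal  ⇒  d = (2GMr / a_tidal)^(1/3)
d = (2 × 6.674×10⁻¹¹ × (1.02 × 10²⁶) × (8.22 × 10⁵) / (6.12 × 10⁻⁴))^(1/3)
  = 2.63 × 10⁸ m

2.63 × 10⁸ m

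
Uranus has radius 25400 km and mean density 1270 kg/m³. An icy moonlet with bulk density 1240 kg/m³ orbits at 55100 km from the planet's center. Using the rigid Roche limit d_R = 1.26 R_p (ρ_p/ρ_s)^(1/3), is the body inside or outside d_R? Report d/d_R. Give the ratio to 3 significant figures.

outside; d/d_R ≈ 1.71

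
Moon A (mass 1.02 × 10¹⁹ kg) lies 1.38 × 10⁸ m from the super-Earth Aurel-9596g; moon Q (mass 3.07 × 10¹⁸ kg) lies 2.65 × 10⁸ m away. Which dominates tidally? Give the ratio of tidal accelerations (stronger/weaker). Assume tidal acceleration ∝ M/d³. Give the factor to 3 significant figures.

Compare M/d³ for the two perturbers:
Moon A: (1.02 × 10¹⁹) / (1.38 × 10⁸)³ = 3.881 × 10⁻⁶
Moon Q: (3.07 × 10¹⁸) / (2.65 × 10⁸)³ = 1.650 × 10⁻⁷
Ratio (larger/smaller) = 23.5

Moon A, by a factor of ≈ 23.5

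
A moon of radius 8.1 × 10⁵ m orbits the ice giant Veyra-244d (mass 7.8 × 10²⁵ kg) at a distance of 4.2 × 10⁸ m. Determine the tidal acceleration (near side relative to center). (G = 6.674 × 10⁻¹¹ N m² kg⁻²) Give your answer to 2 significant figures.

1.1 × 10⁻⁴ m/s²

Differencing GM/(d−r)² and GM/d² to first order in r/d gives 2GMr/d³.
Δg = 2GMr/d³
   = 2 × (6.674 × 10⁻¹¹) × (7.8 × 10²⁵) × (8.1 × 10⁵) / (4.2 × 10⁸)³
   = 1.1 × 10⁻⁴ m/s²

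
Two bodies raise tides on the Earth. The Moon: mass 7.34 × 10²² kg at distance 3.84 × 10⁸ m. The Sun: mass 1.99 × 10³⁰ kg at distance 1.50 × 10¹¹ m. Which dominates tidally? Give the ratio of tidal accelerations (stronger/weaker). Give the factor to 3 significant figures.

The Moon, by a factor of ≈ 2.20

Tidal stretch scales as M/d³; compute that for each body.
The Moon: (7.34 × 10²²) / (3.84 × 10⁸)³ = 1.296 × 10⁻³
The Sun: (1.99 × 10³⁰) / (1.50 × 10¹¹)³ = 5.896 × 10⁻⁴
Ratio (larger/smaller) = 2.20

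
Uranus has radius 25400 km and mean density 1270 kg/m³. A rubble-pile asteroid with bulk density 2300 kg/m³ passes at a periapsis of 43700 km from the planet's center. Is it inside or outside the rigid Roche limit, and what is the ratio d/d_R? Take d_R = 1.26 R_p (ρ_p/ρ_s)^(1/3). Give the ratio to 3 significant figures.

d_R = 1.26 × (25400 km) × (1270/2300)^(1/3) = 26260 km
d/d_R = (43700) / (26260) = 1.66
Since d/d_R > 1, the body is outside the Roche limit.

outside; d/d_R ≈ 1.66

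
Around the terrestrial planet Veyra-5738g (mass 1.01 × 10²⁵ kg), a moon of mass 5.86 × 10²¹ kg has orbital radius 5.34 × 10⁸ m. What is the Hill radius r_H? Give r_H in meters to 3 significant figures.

3.09 × 10⁷ m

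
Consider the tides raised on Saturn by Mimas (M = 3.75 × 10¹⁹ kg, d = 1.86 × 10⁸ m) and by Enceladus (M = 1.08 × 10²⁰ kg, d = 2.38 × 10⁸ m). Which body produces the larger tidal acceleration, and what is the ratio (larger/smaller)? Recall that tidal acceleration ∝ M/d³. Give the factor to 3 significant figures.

Enceladus, by a factor of ≈ 1.37

Tidal stretch scales as M/d³; compute that for each body.
Mimas: (3.75 × 10¹⁹) / (1.86 × 10⁸)³ = 5.828 × 10⁻⁶
Enceladus: (1.08 × 10²⁰) / (2.38 × 10⁸)³ = 8.011 × 10⁻⁶
Ratio (larger/smaller) = 1.37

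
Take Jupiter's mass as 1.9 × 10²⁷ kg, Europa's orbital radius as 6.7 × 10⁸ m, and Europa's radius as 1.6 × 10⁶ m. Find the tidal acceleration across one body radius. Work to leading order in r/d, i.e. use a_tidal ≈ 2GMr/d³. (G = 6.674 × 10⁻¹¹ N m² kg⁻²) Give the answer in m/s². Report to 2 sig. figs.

a_tidal = 2GMr/d³
        = 2 × (6.674 × 10⁻¹¹) × (1.9 × 10²⁷) × (1.6 × 10⁶) / (6.7 × 10⁸)³
        = 1.3 × 10⁻³ m/s²

1.3 × 10⁻³ m/s²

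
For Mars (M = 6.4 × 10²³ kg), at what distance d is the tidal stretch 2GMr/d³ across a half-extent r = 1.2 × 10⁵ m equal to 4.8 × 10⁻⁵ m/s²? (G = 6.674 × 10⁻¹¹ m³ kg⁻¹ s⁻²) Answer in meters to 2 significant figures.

6.0 × 10⁷ m

2GMr/d³ = a_tidal  ⇒  d = (2GMr / a_tidal)^(1/3)
d = (2 × 6.674×10⁻¹¹ × (6.4 × 10²³) × (1.2 × 10⁵) / (4.8 × 10⁻⁵))^(1/3)
  = 6.0 × 10⁷ m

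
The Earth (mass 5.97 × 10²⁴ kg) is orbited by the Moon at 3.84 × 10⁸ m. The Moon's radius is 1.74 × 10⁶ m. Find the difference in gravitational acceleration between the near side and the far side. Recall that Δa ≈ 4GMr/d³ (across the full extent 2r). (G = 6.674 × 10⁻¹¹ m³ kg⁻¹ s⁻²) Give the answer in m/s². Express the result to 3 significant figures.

Δg = 4GMr/d³
   = 4 × (6.674 × 10⁻¹¹) × (5.97 × 10²⁴) × (1.74 × 10⁶) / (3.84 × 10⁸)³
   = 4.90 × 10⁻⁵ m/s²

4.90 × 10⁻⁵ m/s²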